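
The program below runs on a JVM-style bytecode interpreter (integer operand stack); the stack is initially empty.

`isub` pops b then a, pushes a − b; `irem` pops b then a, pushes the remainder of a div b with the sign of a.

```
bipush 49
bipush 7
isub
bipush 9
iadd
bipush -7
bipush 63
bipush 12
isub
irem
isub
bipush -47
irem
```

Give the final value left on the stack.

bipush 49  → [49]
bipush 7   → [49, 7]
isub       → [42]
bipush 9   → [42, 9]
iadd       → [51]
bipush -7  → [51, -7]
bipush 63  → [51, -7, 63]
bipush 12  → [51, -7, 63, 12]
isub       → [51, -7, 51]
irem       → [51, -7]
isub       → [58]
bipush -47 → [58, -47]
irem       → [11]

11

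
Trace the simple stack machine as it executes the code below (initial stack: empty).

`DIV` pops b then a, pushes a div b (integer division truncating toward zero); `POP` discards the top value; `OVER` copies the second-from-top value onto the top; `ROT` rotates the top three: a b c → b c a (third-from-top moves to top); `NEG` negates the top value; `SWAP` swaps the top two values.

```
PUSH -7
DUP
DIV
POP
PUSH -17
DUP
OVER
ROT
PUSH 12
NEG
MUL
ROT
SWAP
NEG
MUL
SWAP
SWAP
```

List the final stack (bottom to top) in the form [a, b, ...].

PUSH -7   -7
DUP       -7 -7
DIV       1
POP       (empty)
PUSH -17  -17
DUP       -17 -17
OVER      -17 -17 -17
ROT       -17 -17 -17
PUSH 12   -17 -17 -17 12
NEG       -17 -17 -17 -12
MUL       -17 -17 204
ROT       -17 204 -17
SWAP      -17 -17 204
NEG       -17 -17 -204
MUL       -17 3468
SWAP      3468 -17
SWAP      -17 3468

[-17, 3468]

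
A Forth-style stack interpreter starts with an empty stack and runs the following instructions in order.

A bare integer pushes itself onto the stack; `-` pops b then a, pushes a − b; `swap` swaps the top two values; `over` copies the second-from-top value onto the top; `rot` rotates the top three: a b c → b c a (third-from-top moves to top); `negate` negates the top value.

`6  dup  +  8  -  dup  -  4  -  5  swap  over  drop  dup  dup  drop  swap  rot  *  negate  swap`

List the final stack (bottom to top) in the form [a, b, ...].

[20, -4]

6      -> 6
dup    -> 6 6
+      -> 12
8      -> 12 8
-      -> 4
dup    -> 4 4
-      -> 0
4      -> 0 4
-      -> -4
5      -> -4 5
swap   -> 5 -4
over   -> 5 -4 5
drop   -> 5 -4
dup    -> 5 -4 -4
dup    -> 5 -4 -4 -4
drop   -> 5 -4 -4
swap   -> 5 -4 -4
rot    -> -4 -4 5
*      -> -4 -20
negate -> -4 20
swap   -> 20 -4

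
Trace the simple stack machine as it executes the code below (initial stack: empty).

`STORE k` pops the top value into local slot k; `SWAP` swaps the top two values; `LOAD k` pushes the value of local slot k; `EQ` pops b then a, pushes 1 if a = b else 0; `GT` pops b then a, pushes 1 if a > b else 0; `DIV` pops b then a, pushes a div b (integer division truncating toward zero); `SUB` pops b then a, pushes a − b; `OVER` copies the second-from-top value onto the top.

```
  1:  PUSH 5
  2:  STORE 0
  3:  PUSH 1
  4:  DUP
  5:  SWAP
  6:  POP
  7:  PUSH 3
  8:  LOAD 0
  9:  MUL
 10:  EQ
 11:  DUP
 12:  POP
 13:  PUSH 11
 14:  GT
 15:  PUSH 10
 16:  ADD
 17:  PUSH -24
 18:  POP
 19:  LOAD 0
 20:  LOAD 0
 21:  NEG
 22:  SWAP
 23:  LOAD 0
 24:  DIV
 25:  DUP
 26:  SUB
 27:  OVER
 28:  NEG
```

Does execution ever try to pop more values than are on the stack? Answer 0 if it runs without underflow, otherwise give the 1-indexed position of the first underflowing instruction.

0

PUSH 5   -> 5
STORE 0  -> (empty)
PUSH 1   -> 1
DUP      -> 1 1
SWAP     -> 1 1
POP      -> 1
PUSH 3   -> 1 3
LOAD 0   -> 1 3 5
MUL      -> 1 15
EQ       -> 0
DUP      -> 0 0
POP      -> 0
PUSH 11  -> 0 11
GT       -> 0
PUSH 10  -> 0 10
ADD      -> 10
PUSH -24 -> 10 -24
POP      -> 10
LOAD 0   -> 10 5
LOAD 0   -> 10 5 5
NEG      -> 10 5 -5
SWAP     -> 10 -5 5
LOAD 0   -> 10 -5 5 5
DIV      -> 10 -5 1
DUP      -> 10 -5 1 1
SUB      -> 10 -5 0
OVER     -> 10 -5 0 -5
NEG      -> 10 -5 0 5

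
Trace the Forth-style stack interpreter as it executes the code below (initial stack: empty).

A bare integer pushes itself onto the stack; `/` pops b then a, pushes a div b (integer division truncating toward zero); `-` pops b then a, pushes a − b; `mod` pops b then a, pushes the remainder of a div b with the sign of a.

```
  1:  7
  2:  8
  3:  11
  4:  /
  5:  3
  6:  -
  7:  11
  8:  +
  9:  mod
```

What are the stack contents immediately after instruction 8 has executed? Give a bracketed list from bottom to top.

[7, 8]

7  → 7
8  → 7 8
11 → 7 8 11
/  → 7 0
3  → 7 0 3
-  → 7 -3
11 → 7 -3 11
+  → 7 8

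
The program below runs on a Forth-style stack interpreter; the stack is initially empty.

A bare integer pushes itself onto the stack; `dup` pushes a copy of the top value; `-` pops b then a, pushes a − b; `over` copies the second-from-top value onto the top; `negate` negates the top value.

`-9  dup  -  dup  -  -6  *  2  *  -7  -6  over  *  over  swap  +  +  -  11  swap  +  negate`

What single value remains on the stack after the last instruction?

17

-9     → -9
dup    → -9 -9
-      → 0
dup    → 0 0
-      → 0
-6     → 0 -6
*      → 0
2      → 0 2
*      → 0
-7     → 0 -7
-6     → 0 -7 -6
over   → 0 -7 -6 -7
*      → 0 -7 42
over   → 0 -7 42 -7
swap   → 0 -7 -7 42
+      → 0 -7 35
+      → 0 28
-      → -28
11     → -28 11
swap   → 11 -28
+      → -17
negate → 17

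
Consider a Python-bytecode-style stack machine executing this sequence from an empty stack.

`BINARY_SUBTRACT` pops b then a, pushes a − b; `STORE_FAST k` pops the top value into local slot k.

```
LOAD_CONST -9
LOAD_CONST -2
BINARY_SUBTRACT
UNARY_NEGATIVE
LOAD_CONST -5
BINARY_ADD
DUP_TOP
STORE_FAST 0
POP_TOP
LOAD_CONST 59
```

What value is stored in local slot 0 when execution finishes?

LOAD_CONST -9   → -9
LOAD_CONST -2   → -9 -2
BINARY_SUBTRACT → -7
UNARY_NEGATIVE  → 7
LOAD_CONST -5   → 7 -5
BINARY_ADD      → 2
DUP_TOP         → 2 2
STORE_FAST 0    → 2
POP_TOP         → (empty)
LOAD_CONST 59   → 59

2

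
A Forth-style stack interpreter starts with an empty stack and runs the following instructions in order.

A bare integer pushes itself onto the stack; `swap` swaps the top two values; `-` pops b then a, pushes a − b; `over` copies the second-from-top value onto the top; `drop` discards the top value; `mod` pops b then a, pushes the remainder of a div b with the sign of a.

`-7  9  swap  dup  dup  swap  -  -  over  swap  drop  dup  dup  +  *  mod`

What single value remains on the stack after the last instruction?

9

-7   → [-7]
9    → [-7, 9]
swap → [9, -7]
dup  → [9, -7, -7]
dup  → [9, -7, -7, -7]
swap → [9, -7, -7, -7]
-    → [9, -7, 0]
-    → [9, -7]
over → [9, -7, 9]
swap → [9, 9, -7]
drop → [9, 9]
dup  → [9, 9, 9]
dup  → [9, 9, 9, 9]
+    → [9, 9, 18]
*    → [9, 162]
mod  → [9]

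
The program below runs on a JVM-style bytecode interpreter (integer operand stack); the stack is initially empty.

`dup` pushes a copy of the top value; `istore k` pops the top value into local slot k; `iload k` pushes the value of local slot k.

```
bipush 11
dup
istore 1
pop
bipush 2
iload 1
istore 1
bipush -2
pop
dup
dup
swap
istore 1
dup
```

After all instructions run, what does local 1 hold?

2

bipush 11  [11]
dup        [11, 11]
istore 1   [11]
pop        []
bipush 2   [2]
iload 1    [2, 11]
istore 1   [2]
bipush -2  [2, -2]
pop        [2]
dup        [2, 2]
dup        [2, 2, 2]
swap       [2, 2, 2]
istore 1   [2, 2]
dup        [2, 2, 2]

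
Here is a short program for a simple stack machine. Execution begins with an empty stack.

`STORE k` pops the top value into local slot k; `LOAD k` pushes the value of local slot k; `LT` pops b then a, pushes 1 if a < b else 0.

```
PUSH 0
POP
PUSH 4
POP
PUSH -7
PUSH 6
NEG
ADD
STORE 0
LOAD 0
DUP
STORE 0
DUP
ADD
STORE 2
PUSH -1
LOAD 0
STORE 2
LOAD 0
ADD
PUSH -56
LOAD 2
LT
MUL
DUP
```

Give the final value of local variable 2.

-13

PUSH 0    0
POP       (empty)
PUSH 4    4
POP       (empty)
PUSH -7   -7
PUSH 6    -7 6
NEG       -7 -6
ADD       -13
STORE 0   (empty)
LOAD 0    -13
DUP       -13 -13
STORE 0   -13
DUP       -13 -13
ADD       -26
STORE 2   (empty)
PUSH -1   -1
LOAD 0    -1 -13
STORE 2   -1
LOAD 0    -1 -13
ADD       -14
PUSH -56  -14 -56
LOAD 2    -14 -56 -13
LT        -14 1
MUL       -14
DUP       -14 -14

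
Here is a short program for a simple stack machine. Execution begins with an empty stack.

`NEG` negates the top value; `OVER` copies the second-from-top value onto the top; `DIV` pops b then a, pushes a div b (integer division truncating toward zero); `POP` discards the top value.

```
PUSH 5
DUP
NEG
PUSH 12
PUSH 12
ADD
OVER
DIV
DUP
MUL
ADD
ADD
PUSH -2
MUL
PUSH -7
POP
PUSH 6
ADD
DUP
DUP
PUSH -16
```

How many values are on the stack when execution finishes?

PUSH 5   -> [5]
DUP      -> [5, 5]
NEG      -> [5, -5]
PUSH 12  -> [5, -5, 12]
PUSH 12  -> [5, -5, 12, 12]
ADD      -> [5, -5, 24]
OVER     -> [5, -5, 24, -5]
DIV      -> [5, -5, -4]
DUP      -> [5, -5, -4, -4]
MUL      -> [5, -5, 16]
ADD      -> [5, 11]
ADD      -> [16]
PUSH -2  -> [16, -2]
MUL      -> [-32]
PUSH -7  -> [-32, -7]
POP      -> [-32]
PUSH 6   -> [-32, 6]
ADD      -> [-26]
DUP      -> [-26, -26]
DUP      -> [-26, -26, -26]
PUSH -16 -> [-26, -26, -26, -16]

4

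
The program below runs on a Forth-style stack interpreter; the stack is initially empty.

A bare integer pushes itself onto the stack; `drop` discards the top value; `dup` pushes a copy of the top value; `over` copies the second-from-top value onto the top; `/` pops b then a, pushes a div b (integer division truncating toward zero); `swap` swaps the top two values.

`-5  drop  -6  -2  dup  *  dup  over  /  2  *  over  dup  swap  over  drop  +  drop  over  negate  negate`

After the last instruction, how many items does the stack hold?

-5     : [-5]
drop   : []
-6     : [-6]
-2     : [-6, -2]
dup    : [-6, -2, -2]
*      : [-6, 4]
dup    : [-6, 4, 4]
over   : [-6, 4, 4, 4]
/      : [-6, 4, 1]
2      : [-6, 4, 1, 2]
*      : [-6, 4, 2]
over   : [-6, 4, 2, 4]
dup    : [-6, 4, 2, 4, 4]
swap   : [-6, 4, 2, 4, 4]
over   : [-6, 4, 2, 4, 4, 4]
drop   : [-6, 4, 2, 4, 4]
+      : [-6, 4, 2, 8]
drop   : [-6, 4, 2]
over   : [-6, 4, 2, 4]
negate : [-6, 4, 2, -4]
negate : [-6, 4, 2, 4]

4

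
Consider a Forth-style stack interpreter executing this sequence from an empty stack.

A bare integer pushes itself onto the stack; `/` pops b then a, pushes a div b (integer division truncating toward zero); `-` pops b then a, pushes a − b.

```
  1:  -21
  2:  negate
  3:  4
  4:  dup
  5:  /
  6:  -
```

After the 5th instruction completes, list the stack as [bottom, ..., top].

-21     [-21]
negate  [21]
4       [21, 4]
dup     [21, 4, 4]
/       [21, 1]

[21, 1]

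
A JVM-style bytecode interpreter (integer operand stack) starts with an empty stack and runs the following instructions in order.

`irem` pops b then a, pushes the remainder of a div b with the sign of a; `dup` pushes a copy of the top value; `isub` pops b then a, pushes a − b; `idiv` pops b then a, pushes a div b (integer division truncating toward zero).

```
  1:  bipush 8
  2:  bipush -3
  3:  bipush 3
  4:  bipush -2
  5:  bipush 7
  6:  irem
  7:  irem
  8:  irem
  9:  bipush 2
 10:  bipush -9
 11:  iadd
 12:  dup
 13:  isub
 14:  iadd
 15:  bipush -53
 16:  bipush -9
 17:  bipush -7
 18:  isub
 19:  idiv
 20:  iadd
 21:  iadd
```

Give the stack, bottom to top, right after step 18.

bipush 8   -> 8
bipush -3  -> 8 -3
bipush 3   -> 8 -3 3
bipush -2  -> 8 -3 3 -2
bipush 7   -> 8 -3 3 -2 7
irem       -> 8 -3 3 -2
irem       -> 8 -3 1
irem       -> 8 0
bipush 2   -> 8 0 2
bipush -9  -> 8 0 2 -9
iadd       -> 8 0 -7
dup        -> 8 0 -7 -7
isub       -> 8 0 0
iadd       -> 8 0
bipush -53 -> 8 0 -53
bipush -9  -> 8 0 -53 -9
bipush -7  -> 8 0 -53 -9 -7
isub       -> 8 0 -53 -2

[8, 0, -53, -2]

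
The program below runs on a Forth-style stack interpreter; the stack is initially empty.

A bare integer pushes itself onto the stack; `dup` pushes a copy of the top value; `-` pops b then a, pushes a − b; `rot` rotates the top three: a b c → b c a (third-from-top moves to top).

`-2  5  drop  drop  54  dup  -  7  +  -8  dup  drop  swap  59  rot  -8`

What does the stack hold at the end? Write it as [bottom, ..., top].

[7, 59, -8, -8]

-2   -> [-2]
5    -> [-2, 5]
drop -> [-2]
drop -> []
54   -> [54]
dup  -> [54, 54]
-    -> [0]
7    -> [0, 7]
+    -> [7]
-8   -> [7, -8]
dup  -> [7, -8, -8]
drop -> [7, -8]
swap -> [-8, 7]
59   -> [-8, 7, 59]
rot  -> [7, 59, -8]
-8   -> [7, 59, -8, -8]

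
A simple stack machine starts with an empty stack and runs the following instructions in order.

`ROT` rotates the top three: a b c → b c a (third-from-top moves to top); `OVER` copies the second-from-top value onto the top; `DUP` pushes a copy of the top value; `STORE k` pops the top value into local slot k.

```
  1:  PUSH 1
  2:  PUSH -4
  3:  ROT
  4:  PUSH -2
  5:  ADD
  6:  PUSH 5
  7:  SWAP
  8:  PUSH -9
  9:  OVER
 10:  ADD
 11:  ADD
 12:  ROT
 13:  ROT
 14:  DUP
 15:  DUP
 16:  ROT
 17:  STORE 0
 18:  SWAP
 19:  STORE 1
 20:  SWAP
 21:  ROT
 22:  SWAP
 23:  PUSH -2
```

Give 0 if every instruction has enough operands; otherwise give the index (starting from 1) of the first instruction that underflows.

3

PUSH 1   [1]
PUSH -4  [1, -4]
ROT  — needs 3 operands, stack has 2 → underflow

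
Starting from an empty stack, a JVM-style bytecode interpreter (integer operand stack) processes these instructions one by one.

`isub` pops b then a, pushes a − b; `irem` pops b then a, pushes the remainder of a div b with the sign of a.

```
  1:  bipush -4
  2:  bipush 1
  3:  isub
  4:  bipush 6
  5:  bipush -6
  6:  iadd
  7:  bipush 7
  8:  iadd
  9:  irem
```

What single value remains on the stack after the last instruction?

bipush -4 : -4
bipush 1  : -4 1
isub      : -5
bipush 6  : -5 6
bipush -6 : -5 6 -6
iadd      : -5 0
bipush 7  : -5 0 7
iadd      : -5 7
irem      : -5

-5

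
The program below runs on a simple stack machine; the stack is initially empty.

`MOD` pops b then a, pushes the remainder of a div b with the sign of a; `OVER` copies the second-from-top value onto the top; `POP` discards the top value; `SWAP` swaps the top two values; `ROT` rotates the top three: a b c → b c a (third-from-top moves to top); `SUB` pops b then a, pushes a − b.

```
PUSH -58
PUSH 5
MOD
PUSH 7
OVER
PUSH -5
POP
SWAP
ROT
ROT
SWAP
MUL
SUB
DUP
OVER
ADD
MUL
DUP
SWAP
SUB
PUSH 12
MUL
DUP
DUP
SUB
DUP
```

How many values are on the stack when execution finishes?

3

PUSH -58 → -58
PUSH 5   → -58 5
MOD      → -3
PUSH 7   → -3 7
OVER     → -3 7 -3
PUSH -5  → -3 7 -3 -5
POP      → -3 7 -3
SWAP     → -3 -3 7
ROT      → -3 7 -3
ROT      → 7 -3 -3
SWAP     → 7 -3 -3
MUL      → 7 9
SUB      → -2
DUP      → -2 -2
OVER     → -2 -2 -2
ADD      → -2 -4
MUL      → 8
DUP      → 8 8
SWAP     → 8 8
SUB      → 0
PUSH 12  → 0 12
MUL      → 0
DUP      → 0 0
DUP      → 0 0 0
SUB      → 0 0
DUP      → 0 0 0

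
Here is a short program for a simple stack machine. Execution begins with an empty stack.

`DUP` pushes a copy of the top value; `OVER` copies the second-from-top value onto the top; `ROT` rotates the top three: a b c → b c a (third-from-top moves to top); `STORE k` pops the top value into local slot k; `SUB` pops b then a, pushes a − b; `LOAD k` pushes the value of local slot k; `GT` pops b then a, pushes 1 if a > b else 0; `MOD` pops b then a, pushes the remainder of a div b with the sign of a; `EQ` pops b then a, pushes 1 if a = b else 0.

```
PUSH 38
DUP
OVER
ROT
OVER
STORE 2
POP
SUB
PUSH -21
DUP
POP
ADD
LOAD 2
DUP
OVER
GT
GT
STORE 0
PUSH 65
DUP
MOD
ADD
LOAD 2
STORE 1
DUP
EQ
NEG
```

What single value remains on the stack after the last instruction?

PUSH 38  → 38
DUP      → 38 38
OVER     → 38 38 38
ROT      → 38 38 38
OVER     → 38 38 38 38
STORE 2  → 38 38 38
POP      → 38 38
SUB      → 0
PUSH -21 → 0 -21
DUP      → 0 -21 -21
POP      → 0 -21
ADD      → -21
LOAD 2   → -21 38
DUP      → -21 38 38
OVER     → -21 38 38 38
GT       → -21 38 0
GT       → -21 1
STORE 0  → -21
PUSH 65  → -21 65
DUP      → -21 65 65
MOD      → -21 0
ADD      → -21
LOAD 2   → -21 38
STORE 1  → -21
DUP      → -21 -21
EQ       → 1
NEG      → -1

-1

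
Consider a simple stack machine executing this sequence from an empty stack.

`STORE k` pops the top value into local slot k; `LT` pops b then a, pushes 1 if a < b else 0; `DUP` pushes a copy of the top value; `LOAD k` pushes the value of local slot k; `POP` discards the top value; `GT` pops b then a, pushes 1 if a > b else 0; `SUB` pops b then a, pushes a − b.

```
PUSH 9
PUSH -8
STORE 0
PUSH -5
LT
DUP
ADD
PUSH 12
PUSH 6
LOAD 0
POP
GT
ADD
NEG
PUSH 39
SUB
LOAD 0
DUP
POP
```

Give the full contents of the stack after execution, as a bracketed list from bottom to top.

[-40, -8]

PUSH 9  → [9]
PUSH -8 → [9, -8]
STORE 0 → [9]
PUSH -5 → [9, -5]
LT      → [0]
DUP     → [0, 0]
ADD     → [0]
PUSH 12 → [0, 12]
PUSH 6  → [0, 12, 6]
LOAD 0  → [0, 12, 6, -8]
POP     → [0, 12, 6]
GT      → [0, 1]
ADD     → [1]
NEG     → [-1]
PUSH 39 → [-1, 39]
SUB     → [-40]
LOAD 0  → [-40, -8]
DUP     → [-40, -8, -8]
POP     → [-40, -8]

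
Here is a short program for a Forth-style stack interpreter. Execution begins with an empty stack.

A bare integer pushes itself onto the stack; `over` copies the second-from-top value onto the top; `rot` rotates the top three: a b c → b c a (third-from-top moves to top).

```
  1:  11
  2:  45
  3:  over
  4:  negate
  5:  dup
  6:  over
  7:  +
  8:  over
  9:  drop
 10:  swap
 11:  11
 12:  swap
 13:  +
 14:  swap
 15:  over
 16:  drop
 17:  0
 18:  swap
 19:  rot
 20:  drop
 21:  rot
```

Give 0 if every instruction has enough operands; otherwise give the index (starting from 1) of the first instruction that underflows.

11     : [11]
45     : [11, 45]
over   : [11, 45, 11]
negate : [11, 45, -11]
dup    : [11, 45, -11, -11]
over   : [11, 45, -11, -11, -11]
+      : [11, 45, -11, -22]
over   : [11, 45, -11, -22, -11]
drop   : [11, 45, -11, -22]
swap   : [11, 45, -22, -11]
11     : [11, 45, -22, -11, 11]
swap   : [11, 45, -22, 11, -11]
+      : [11, 45, -22, 0]
swap   : [11, 45, 0, -22]
over   : [11, 45, 0, -22, 0]
drop   : [11, 45, 0, -22]
0      : [11, 45, 0, -22, 0]
swap   : [11, 45, 0, 0, -22]
rot    : [11, 45, 0, -22, 0]
drop   : [11, 45, 0, -22]
rot    : [11, 0, -22, 45]

0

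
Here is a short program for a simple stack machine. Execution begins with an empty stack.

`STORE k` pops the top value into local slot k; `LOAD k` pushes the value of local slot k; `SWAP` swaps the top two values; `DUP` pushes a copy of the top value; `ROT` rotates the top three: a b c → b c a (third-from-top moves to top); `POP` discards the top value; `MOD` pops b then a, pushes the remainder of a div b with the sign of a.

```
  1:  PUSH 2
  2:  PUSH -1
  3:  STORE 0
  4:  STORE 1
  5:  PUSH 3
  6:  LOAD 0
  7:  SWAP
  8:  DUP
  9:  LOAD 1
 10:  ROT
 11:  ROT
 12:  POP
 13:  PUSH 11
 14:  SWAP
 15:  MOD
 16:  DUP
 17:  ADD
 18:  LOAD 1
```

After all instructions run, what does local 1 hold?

PUSH 2  -> 2
PUSH -1 -> 2 -1
STORE 0 -> 2
STORE 1 -> (empty)
PUSH 3  -> 3
LOAD 0  -> 3 -1
SWAP    -> -1 3
DUP     -> -1 3 3
LOAD 1  -> -1 3 3 2
ROT     -> -1 3 2 3
ROT     -> -1 2 3 3
POP     -> -1 2 3
PUSH 11 -> -1 2 3 11
SWAP    -> -1 2 11 3
MOD     -> -1 2 2
DUP     -> -1 2 2 2
ADD     -> -1 2 4
LOAD 1  -> -1 2 4 2

2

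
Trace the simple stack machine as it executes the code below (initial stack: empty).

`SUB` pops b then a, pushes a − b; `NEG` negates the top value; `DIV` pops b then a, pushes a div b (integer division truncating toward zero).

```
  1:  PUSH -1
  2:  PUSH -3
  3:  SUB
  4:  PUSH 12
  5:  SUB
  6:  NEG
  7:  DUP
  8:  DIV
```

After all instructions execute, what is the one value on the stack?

1

PUSH -1 → -1
PUSH -3 → -1 -3
SUB     → 2
PUSH 12 → 2 12
SUB     → -10
NEG     → 10
DUP     → 10 10
DIV     → 1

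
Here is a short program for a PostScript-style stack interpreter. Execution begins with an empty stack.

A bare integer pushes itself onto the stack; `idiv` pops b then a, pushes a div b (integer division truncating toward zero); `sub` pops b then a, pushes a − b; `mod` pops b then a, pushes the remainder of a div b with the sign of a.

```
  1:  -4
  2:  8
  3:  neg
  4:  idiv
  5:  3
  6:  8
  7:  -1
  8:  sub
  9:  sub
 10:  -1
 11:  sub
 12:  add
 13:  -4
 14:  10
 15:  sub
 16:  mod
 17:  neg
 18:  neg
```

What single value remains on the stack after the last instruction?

-5

-4   -> -4
8    -> -4 8
neg  -> -4 -8
idiv -> 0
3    -> 0 3
8    -> 0 3 8
-1   -> 0 3 8 -1
sub  -> 0 3 9
sub  -> 0 -6
-1   -> 0 -6 -1
sub  -> 0 -5
add  -> -5
-4   -> -5 -4
10   -> -5 -4 10
sub  -> -5 -14
mod  -> -5
neg  -> 5
neg  -> -5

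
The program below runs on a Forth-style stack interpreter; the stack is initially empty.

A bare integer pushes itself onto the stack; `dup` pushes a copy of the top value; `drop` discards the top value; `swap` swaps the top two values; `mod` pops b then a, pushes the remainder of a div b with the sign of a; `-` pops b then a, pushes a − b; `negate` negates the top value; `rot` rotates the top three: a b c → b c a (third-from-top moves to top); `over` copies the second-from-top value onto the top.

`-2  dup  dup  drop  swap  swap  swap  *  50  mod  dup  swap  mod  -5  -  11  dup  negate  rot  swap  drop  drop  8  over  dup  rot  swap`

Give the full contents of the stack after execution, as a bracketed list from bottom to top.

-2      [-2]
dup     [-2, -2]
dup     [-2, -2, -2]
drop    [-2, -2]
swap    [-2, -2]
swap    [-2, -2]
swap    [-2, -2]
*       [4]
50      [4, 50]
mod     [4]
dup     [4, 4]
swap    [4, 4]
mod     [0]
-5      [0, -5]
-       [5]
11      [5, 11]
dup     [5, 11, 11]
negate  [5, 11, -11]
rot     [11, -11, 5]
swap    [11, 5, -11]
drop    [11, 5]
drop    [11]
8       [11, 8]
over    [11, 8, 11]
dup     [11, 8, 11, 11]
rot     [11, 11, 11, 8]
swap    [11, 11, 8, 11]

[11, 11, 8, 11]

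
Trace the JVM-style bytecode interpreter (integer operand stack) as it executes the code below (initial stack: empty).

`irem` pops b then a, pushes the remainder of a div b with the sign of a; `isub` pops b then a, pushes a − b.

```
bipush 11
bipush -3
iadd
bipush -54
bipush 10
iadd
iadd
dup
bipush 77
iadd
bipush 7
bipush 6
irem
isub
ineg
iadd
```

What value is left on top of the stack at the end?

bipush 11  : [11]
bipush -3  : [11, -3]
iadd       : [8]
bipush -54 : [8, -54]
bipush 10  : [8, -54, 10]
iadd       : [8, -44]
iadd       : [-36]
dup        : [-36, -36]
bipush 77  : [-36, -36, 77]
iadd       : [-36, 41]
bipush 7   : [-36, 41, 7]
bipush 6   : [-36, 41, 7, 6]
irem       : [-36, 41, 1]
isub       : [-36, 40]
ineg       : [-36, -40]
iadd       : [-76]

-76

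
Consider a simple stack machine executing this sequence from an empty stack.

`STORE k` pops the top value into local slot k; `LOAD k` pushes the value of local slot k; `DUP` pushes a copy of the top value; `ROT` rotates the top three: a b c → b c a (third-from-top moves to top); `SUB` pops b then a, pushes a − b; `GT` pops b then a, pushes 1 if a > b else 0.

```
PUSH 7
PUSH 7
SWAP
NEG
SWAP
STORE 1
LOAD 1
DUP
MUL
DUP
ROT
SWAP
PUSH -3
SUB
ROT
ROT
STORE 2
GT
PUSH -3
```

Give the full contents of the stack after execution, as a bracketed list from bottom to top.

[1, -3]

PUSH 7   [7]
PUSH 7   [7, 7]
SWAP     [7, 7]
NEG      [7, -7]
SWAP     [-7, 7]
STORE 1  [-7]
LOAD 1   [-7, 7]
DUP      [-7, 7, 7]
MUL      [-7, 49]
DUP      [-7, 49, 49]
ROT      [49, 49, -7]
SWAP     [49, -7, 49]
PUSH -3  [49, -7, 49, -3]
SUB      [49, -7, 52]
ROT      [-7, 52, 49]
ROT      [52, 49, -7]
STORE 2  [52, 49]
GT       [1]
PUSH -3  [1, -3]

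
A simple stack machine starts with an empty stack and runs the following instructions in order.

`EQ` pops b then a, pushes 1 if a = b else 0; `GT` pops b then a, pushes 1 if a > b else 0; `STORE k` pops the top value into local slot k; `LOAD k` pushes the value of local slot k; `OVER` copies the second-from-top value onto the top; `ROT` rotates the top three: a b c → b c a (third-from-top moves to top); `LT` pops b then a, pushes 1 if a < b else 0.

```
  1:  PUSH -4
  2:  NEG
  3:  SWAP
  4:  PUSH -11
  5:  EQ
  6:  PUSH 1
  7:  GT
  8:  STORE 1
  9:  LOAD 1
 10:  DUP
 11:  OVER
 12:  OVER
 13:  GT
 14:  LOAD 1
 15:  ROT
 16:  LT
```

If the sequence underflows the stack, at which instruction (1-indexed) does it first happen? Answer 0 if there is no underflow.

PUSH -4  [-4]
NEG      [4]
SWAP  — needs 2 operands, stack has 1 → underflow

3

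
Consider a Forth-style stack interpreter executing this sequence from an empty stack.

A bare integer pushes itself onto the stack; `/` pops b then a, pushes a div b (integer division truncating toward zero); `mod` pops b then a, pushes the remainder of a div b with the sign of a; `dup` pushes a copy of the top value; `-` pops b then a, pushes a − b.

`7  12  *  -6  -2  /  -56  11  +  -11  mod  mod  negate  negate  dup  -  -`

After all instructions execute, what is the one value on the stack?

7      → [7]
12     → [7, 12]
*      → [84]
-6     → [84, -6]
-2     → [84, -6, -2]
/      → [84, 3]
-56    → [84, 3, -56]
11     → [84, 3, -56, 11]
+      → [84, 3, -45]
-11    → [84, 3, -45, -11]
mod    → [84, 3, -1]
mod    → [84, 0]
negate → [84, 0]
negate → [84, 0]
dup    → [84, 0, 0]
-      → [84, 0]
-      → [84]

84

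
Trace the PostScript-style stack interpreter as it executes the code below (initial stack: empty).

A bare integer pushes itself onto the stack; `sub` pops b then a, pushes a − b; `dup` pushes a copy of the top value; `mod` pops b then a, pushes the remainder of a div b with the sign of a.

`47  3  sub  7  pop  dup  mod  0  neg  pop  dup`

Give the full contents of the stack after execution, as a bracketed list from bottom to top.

47  : 47
3   : 47 3
sub : 44
7   : 44 7
pop : 44
dup : 44 44
mod : 0
0   : 0 0
neg : 0 0
pop : 0
dup : 0 0

[0, 0]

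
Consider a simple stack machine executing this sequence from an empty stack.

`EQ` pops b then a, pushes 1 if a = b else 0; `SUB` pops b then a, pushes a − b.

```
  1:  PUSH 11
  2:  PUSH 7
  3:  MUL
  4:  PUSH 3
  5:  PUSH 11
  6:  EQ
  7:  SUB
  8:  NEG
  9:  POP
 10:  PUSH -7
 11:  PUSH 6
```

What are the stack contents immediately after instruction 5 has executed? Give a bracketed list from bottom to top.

[77, 3, 11]

PUSH 11  [11]
PUSH 7   [11, 7]
MUL      [77]
PUSH 3   [77, 3]
PUSH 11  [77, 3, 11]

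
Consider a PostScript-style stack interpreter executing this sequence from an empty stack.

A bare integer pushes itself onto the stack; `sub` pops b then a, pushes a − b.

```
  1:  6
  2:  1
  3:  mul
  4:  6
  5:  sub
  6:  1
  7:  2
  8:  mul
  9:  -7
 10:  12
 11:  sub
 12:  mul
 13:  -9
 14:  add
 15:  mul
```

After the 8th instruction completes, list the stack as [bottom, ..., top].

6   : 6
1   : 6 1
mul : 6
6   : 6 6
sub : 0
1   : 0 1
2   : 0 1 2
mul : 0 2

[0, 2]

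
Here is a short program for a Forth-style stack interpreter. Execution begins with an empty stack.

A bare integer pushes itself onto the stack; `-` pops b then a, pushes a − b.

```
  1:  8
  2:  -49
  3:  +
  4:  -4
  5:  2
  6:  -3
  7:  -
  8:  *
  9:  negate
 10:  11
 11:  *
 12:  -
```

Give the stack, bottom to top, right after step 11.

[-41, 220]

8      -> [8]
-49    -> [8, -49]
+      -> [-41]
-4     -> [-41, -4]
2      -> [-41, -4, 2]
-3     -> [-41, -4, 2, -3]
-      -> [-41, -4, 5]
*      -> [-41, -20]
negate -> [-41, 20]
11     -> [-41, 20, 11]
*      -> [-41, 220]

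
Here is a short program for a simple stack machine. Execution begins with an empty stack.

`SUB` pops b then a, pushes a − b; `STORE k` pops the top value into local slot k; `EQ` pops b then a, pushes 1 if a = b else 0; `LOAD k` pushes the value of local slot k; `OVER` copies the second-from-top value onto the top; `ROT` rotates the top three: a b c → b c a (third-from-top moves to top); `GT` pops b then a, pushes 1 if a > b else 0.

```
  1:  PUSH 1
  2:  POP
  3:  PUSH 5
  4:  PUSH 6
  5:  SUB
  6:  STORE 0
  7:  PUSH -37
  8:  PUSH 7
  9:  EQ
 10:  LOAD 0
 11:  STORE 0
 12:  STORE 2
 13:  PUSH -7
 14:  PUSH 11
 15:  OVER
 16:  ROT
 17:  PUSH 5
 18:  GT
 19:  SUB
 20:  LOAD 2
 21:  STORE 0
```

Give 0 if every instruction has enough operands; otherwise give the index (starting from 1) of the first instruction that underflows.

PUSH 1   → 1
POP      → (empty)
PUSH 5   → 5
PUSH 6   → 5 6
SUB      → -1
STORE 0  → (empty)
PUSH -37 → -37
PUSH 7   → -37 7
EQ       → 0
LOAD 0   → 0 -1
STORE 0  → 0
STORE 2  → (empty)
PUSH -7  → -7
PUSH 11  → -7 11
OVER     → -7 11 -7
ROT      → 11 -7 -7
PUSH 5   → 11 -7 -7 5
GT       → 11 -7 0
SUB      → 11 -7
LOAD 2   → 11 -7 0
STORE 0  → 11 -7

0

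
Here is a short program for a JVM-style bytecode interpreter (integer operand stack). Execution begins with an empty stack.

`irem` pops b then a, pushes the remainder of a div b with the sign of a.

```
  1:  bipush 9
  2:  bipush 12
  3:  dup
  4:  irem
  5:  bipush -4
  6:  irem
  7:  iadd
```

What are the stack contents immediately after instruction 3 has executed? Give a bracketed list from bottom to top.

bipush 9  → 9
bipush 12 → 9 12
dup       → 9 12 12

[9, 12, 12]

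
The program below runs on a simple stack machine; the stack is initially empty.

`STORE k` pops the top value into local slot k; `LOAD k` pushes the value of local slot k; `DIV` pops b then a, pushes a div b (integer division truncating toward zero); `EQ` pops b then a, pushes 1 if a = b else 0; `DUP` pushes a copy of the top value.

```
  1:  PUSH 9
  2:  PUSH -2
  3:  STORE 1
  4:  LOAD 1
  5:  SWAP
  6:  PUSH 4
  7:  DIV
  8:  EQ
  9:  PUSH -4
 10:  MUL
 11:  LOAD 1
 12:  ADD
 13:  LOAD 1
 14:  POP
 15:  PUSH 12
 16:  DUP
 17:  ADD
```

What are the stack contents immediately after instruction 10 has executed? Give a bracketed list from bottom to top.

[0]

PUSH 9  → [9]
PUSH -2 → [9, -2]
STORE 1 → [9]
LOAD 1  → [9, -2]
SWAP    → [-2, 9]
PUSH 4  → [-2, 9, 4]
DIV     → [-2, 2]
EQ      → [0]
PUSH -4 → [0, -4]
MUL     → [0]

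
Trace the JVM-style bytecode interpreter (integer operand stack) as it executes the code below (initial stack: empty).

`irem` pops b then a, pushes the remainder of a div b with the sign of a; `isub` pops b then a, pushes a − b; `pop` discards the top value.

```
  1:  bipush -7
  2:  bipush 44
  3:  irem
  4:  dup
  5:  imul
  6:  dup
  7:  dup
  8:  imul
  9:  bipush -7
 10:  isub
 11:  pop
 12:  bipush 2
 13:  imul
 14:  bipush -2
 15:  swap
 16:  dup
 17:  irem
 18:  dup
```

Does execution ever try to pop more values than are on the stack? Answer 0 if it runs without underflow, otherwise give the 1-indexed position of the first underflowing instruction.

0

bipush -7 : -7
bipush 44 : -7 44
irem      : -7
dup       : -7 -7
imul      : 49
dup       : 49 49
dup       : 49 49 49
imul      : 49 2401
bipush -7 : 49 2401 -7
isub      : 49 2408
pop       : 49
bipush 2  : 49 2
imul      : 98
bipush -2 : 98 -2
swap      : -2 98
dup       : -2 98 98
irem      : -2 0
dup       : -2 0 0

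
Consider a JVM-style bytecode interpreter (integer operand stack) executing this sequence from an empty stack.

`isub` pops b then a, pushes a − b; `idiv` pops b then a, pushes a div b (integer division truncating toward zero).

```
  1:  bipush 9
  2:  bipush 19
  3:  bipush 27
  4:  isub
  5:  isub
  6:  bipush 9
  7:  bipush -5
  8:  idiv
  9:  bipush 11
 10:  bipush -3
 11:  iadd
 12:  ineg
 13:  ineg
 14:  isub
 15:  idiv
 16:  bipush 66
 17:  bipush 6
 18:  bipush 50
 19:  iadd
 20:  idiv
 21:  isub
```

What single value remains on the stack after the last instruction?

-2

bipush 9  : [9]
bipush 19 : [9, 19]
bipush 27 : [9, 19, 27]
isub      : [9, -8]
isub      : [17]
bipush 9  : [17, 9]
bipush -5 : [17, 9, -5]
idiv      : [17, -1]
bipush 11 : [17, -1, 11]
bipush -3 : [17, -1, 11, -3]
iadd      : [17, -1, 8]
ineg      : [17, -1, -8]
ineg      : [17, -1, 8]
isub      : [17, -9]
idiv      : [-1]
bipush 66 : [-1, 66]
bipush 6  : [-1, 66, 6]
bipush 50 : [-1, 66, 6, 50]
iadd      : [-1, 66, 56]
idiv      : [-1, 1]
isub      : [-2]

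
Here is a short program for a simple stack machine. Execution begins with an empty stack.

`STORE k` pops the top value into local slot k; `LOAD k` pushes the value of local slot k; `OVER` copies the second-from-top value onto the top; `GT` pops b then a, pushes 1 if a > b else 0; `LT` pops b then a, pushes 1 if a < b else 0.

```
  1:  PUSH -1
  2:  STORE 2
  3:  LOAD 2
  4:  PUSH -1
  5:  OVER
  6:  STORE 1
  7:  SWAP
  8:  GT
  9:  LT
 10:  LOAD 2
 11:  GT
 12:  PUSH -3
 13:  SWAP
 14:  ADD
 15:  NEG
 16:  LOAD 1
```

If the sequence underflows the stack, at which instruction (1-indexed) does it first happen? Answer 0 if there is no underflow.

9

PUSH -1 -> -1
STORE 2 -> (empty)
LOAD 2  -> -1
PUSH -1 -> -1 -1
OVER    -> -1 -1 -1
STORE 1 -> -1 -1
SWAP    -> -1 -1
GT      -> 0
LT  — needs 2 operands, stack has 1 → underflow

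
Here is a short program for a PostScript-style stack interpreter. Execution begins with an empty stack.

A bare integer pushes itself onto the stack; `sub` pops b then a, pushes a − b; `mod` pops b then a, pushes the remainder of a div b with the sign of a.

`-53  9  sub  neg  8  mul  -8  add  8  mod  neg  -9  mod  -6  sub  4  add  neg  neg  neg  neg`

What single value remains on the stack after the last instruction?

10

-53  -53
9    -53 9
sub  -62
neg  62
8    62 8
mul  496
-8   496 -8
add  488
8    488 8
mod  0
neg  0
-9   0 -9
mod  0
-6   0 -6
sub  6
4    6 4
add  10
neg  -10
neg  10
neg  -10
neg  10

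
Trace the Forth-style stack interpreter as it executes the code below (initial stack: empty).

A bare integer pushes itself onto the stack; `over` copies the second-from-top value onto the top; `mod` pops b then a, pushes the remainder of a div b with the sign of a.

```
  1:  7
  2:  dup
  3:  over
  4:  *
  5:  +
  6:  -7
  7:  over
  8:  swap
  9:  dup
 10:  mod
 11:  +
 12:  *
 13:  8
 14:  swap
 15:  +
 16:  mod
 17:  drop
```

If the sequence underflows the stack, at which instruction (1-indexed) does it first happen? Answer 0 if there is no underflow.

7    → [7]
dup  → [7, 7]
over → [7, 7, 7]
*    → [7, 49]
+    → [56]
-7   → [56, -7]
over → [56, -7, 56]
swap → [56, 56, -7]
dup  → [56, 56, -7, -7]
mod  → [56, 56, 0]
+    → [56, 56]
*    → [3136]
8    → [3136, 8]
swap → [8, 3136]
+    → [3144]
mod  — needs 2 operands, stack has 1 → underflow

16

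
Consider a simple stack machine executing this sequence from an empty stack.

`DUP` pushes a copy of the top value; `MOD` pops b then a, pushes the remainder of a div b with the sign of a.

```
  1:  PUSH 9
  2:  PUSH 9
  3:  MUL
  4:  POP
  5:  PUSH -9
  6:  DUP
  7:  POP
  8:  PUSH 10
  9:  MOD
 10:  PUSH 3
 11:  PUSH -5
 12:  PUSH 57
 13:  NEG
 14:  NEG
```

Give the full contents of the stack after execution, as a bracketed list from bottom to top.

[-9, 3, -5, 57]

PUSH 9  -> [9]
PUSH 9  -> [9, 9]
MUL     -> [81]
POP     -> []
PUSH -9 -> [-9]
DUP     -> [-9, -9]
POP     -> [-9]
PUSH 10 -> [-9, 10]
MOD     -> [-9]
PUSH 3  -> [-9, 3]
PUSH -5 -> [-9, 3, -5]
PUSH 57 -> [-9, 3, -5, 57]
NEG     -> [-9, 3, -5, -57]
NEG     -> [-9, 3, -5, 57]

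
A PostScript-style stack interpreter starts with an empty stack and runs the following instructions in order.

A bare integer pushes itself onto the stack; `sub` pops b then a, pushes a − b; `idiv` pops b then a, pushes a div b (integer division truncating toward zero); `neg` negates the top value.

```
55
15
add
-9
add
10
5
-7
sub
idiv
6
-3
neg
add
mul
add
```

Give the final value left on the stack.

61

55    55
15    55 15
add   70
-9    70 -9
add   61
10    61 10
5     61 10 5
-7    61 10 5 -7
sub   61 10 12
idiv  61 0
6     61 0 6
-3    61 0 6 -3
neg   61 0 6 3
add   61 0 9
mul   61 0
add   61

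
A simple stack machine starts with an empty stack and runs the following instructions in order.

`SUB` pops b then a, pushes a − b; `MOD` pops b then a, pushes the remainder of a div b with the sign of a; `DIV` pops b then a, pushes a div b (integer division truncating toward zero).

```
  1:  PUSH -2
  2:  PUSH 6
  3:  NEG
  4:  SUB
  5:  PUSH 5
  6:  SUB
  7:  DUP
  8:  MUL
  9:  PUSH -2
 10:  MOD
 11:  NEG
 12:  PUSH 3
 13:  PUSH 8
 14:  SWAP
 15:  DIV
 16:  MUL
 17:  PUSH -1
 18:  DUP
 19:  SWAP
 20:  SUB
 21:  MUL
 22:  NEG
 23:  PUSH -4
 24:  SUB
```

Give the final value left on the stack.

PUSH -2 -> [-2]
PUSH 6  -> [-2, 6]
NEG     -> [-2, -6]
SUB     -> [4]
PUSH 5  -> [4, 5]
SUB     -> [-1]
DUP     -> [-1, -1]
MUL     -> [1]
PUSH -2 -> [1, -2]
MOD     -> [1]
NEG     -> [-1]
PUSH 3  -> [-1, 3]
PUSH 8  -> [-1, 3, 8]
SWAP    -> [-1, 8, 3]
DIV     -> [-1, 2]
MUL     -> [-2]
PUSH -1 -> [-2, -1]
DUP     -> [-2, -1, -1]
SWAP    -> [-2, -1, -1]
SUB     -> [-2, 0]
MUL     -> [0]
NEG     -> [0]
PUSH -4 -> [0, -4]
SUB     -> [4]

4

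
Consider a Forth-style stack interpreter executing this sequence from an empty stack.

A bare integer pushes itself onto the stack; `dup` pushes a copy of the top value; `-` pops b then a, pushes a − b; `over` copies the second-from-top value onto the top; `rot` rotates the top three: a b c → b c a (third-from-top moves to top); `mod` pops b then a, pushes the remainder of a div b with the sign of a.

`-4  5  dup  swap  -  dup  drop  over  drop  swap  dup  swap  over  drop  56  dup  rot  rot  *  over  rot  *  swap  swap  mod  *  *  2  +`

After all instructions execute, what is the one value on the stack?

2

-4   -> [-4]
5    -> [-4, 5]
dup  -> [-4, 5, 5]
swap -> [-4, 5, 5]
-    -> [-4, 0]
dup  -> [-4, 0, 0]
drop -> [-4, 0]
over -> [-4, 0, -4]
drop -> [-4, 0]
swap -> [0, -4]
dup  -> [0, -4, -4]
swap -> [0, -4, -4]
over -> [0, -4, -4, -4]
drop -> [0, -4, -4]
56   -> [0, -4, -4, 56]
dup  -> [0, -4, -4, 56, 56]
rot  -> [0, -4, 56, 56, -4]
rot  -> [0, -4, 56, -4, 56]
*    -> [0, -4, 56, -224]
over -> [0, -4, 56, -224, 56]
rot  -> [0, -4, -224, 56, 56]
*    -> [0, -4, -224, 3136]
swap -> [0, -4, 3136, -224]
swap -> [0, -4, -224, 3136]
mod  -> [0, -4, -224]
*    -> [0, 896]
*    -> [0]
2    -> [0, 2]
+    -> [2]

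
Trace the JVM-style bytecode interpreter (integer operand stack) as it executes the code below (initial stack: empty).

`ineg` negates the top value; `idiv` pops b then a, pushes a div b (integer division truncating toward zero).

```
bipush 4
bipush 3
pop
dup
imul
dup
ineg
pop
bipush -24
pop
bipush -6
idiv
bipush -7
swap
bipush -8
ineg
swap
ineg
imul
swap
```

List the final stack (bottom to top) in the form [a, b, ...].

bipush 4   -> 4
bipush 3   -> 4 3
pop        -> 4
dup        -> 4 4
imul       -> 16
dup        -> 16 16
ineg       -> 16 -16
pop        -> 16
bipush -24 -> 16 -24
pop        -> 16
bipush -6  -> 16 -6
idiv       -> -2
bipush -7  -> -2 -7
swap       -> -7 -2
bipush -8  -> -7 -2 -8
ineg       -> -7 -2 8
swap       -> -7 8 -2
ineg       -> -7 8 2
imul       -> -7 16
swap       -> 16 -7

[16, -7]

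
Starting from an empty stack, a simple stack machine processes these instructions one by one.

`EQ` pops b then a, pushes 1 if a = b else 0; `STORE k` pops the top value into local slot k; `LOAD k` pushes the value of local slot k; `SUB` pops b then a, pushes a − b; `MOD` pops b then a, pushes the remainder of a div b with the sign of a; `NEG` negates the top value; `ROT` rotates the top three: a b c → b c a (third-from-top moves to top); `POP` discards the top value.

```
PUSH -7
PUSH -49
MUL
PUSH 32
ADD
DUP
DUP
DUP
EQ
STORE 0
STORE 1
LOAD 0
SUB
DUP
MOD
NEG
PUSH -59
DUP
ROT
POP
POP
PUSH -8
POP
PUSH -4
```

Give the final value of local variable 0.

PUSH -7  -> -7
PUSH -49 -> -7 -49
MUL      -> 343
PUSH 32  -> 343 32
ADD      -> 375
DUP      -> 375 375
DUP      -> 375 375 375
DUP      -> 375 375 375 375
EQ       -> 375 375 1
STORE 0  -> 375 375
STORE 1  -> 375
LOAD 0   -> 375 1
SUB      -> 374
DUP      -> 374 374
MOD      -> 0
NEG      -> 0
PUSH -59 -> 0 -59
DUP      -> 0 -59 -59
ROT      -> -59 -59 0
POP      -> -59 -59
POP      -> -59
PUSH -8  -> -59 -8
POP      -> -59
PUSH -4  -> -59 -4

1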